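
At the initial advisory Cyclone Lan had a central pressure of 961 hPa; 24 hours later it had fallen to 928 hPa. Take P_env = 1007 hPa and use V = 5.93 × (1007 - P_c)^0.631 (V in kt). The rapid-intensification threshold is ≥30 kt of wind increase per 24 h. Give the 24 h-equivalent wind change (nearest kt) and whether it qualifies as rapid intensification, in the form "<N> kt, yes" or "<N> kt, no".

27 kt, no

V₁: ΔP = 46, V ≈ 5.93 × 46^0.631 ≈ 66.41 kt.
V₂: ΔP = 79, V ≈ 5.93 × 79^0.631 ≈ 93.42 kt.
ΔV over 24 h = 27.01 kt → 24 h equivalent = 27.01 × 24/24 ≈ 27.01 kt.
27 kt < 30 kt ⇒ not rapid intensification.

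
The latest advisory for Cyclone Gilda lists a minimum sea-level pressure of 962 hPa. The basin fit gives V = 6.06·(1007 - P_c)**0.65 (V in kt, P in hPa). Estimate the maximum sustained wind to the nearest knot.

ΔP = 1007 − 962 = 45 hPa.
45^0.65 ≈ 11.874.
V ≈ 6.06 × 11.874 ≈ 72.0 kt.

72 kt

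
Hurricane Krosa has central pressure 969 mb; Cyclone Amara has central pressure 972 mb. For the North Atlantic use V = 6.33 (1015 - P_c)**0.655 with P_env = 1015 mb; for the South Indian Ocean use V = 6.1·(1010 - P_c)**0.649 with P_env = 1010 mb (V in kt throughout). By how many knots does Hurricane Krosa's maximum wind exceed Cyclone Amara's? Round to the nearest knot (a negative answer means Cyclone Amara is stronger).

Hurricane Krosa: ΔP = 46; V ≈ 6.33 × 46^0.655 ≈ 77.72 kt.
Cyclone Amara: ΔP = 38; V ≈ 6.1 × 38^0.649 ≈ 64.66 kt.
Difference ≈ 77.72 − 64.66 = 13.06 → 13 kt.

13 kt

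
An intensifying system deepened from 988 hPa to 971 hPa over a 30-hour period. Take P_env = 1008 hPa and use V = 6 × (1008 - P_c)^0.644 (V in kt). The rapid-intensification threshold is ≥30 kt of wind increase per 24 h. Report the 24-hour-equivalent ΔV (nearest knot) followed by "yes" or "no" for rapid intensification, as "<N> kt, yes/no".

V₁: ΔP = 20, V ≈ 6 × 20^0.644 ≈ 41.31 kt.
V₂: ΔP = 37, V ≈ 6 × 37^0.644 ≈ 61.39 kt.
ΔV over 30 h = 20.08 kt → 24 h equivalent = 20.08 × 24/30 ≈ 16.06 kt.
16 kt < 30 kt ⇒ not rapid intensification.

16 kt, no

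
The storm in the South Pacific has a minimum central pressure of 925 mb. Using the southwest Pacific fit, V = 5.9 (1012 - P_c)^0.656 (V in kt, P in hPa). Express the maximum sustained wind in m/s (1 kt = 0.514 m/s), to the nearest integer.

ΔP = 1012 − 925 = 87 mb.
V ≈ 5.9 × 87^0.656 = 5.9 × 18.721 ≈ 110.453 kt.
110.453 × 0.514 ≈ 56.77 m/s → 57 m/s.

57 m/s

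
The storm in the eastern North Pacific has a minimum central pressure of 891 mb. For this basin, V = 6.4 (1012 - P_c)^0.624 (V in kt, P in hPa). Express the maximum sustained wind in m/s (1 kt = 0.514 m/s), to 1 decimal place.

65.6 m/s

ΔP = 1012 − 891 = 121 mb.
V ≈ 6.4 × 121^0.624 = 6.4 × 19.937 ≈ 127.596 kt.
127.596 × 0.514 ≈ 65.58 m/s → 65.6 m/s.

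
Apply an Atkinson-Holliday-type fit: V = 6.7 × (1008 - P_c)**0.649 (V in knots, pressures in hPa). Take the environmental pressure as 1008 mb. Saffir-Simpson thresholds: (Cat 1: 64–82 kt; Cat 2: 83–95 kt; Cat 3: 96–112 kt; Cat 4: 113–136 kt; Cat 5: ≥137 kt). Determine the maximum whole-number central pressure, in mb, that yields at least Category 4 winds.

930 mb

Category 4 begins at V = 113 kt.
Required ΔP = (113/6.7)^(1/0.649) = 16.866^1.541 ≈ 77.73 mb.
P_c ≤ 1008 − 77.73 = 930.27, so the highest integer P_c is 930 mb.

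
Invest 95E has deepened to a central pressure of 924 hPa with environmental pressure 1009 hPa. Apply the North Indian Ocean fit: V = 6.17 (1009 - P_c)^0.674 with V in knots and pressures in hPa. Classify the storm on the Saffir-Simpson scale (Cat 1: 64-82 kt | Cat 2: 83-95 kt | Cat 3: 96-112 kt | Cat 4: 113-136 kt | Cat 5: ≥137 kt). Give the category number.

ΔP = 1009 − 924 = 85 hPa.
V ≈ 6.17 × 85^0.674 = 6.17 × 19.97 ≈ 123 kt.
123 kt falls in the Category 4 band.

4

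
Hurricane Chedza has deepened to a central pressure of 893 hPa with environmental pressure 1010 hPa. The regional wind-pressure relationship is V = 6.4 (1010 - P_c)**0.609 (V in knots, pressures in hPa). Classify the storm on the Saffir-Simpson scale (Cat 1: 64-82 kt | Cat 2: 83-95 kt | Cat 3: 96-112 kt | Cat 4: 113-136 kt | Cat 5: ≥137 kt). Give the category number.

4

ΔP = 1010 − 893 = 117 hPa.
V ≈ 6.4 × 117^0.609 = 6.4 × 18.18 ≈ 116 kt.
116 kt falls in the Category 4 band.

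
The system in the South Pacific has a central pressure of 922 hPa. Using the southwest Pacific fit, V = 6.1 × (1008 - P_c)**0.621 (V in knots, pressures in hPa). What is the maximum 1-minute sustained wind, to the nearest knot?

97 kt

ΔP = 1008 − 922 = 86 hPa.
86^0.621 ≈ 15.897.
V ≈ 6.1 × 15.897 ≈ 97.0 kt.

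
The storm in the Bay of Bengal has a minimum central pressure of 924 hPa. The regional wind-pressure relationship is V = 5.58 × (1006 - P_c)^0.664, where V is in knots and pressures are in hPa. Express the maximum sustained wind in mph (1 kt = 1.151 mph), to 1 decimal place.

ΔP = 1006 − 924 = 82 hPa.
V ≈ 5.58 × 82^0.664 = 5.58 × 18.654 ≈ 104.089 kt.
104.089 × 1.151 ≈ 119.81 mph → 119.8 mph.

119.8 mph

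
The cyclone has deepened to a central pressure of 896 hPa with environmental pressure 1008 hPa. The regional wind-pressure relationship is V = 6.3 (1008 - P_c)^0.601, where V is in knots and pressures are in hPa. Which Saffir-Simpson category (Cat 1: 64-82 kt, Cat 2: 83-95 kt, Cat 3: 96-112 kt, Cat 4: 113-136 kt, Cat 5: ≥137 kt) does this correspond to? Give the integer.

3

ΔP = 1008 − 896 = 112 hPa.
V ≈ 6.3 × 112^0.601 = 6.3 × 17.04 ≈ 107 kt.
107 kt falls in the Category 3 band.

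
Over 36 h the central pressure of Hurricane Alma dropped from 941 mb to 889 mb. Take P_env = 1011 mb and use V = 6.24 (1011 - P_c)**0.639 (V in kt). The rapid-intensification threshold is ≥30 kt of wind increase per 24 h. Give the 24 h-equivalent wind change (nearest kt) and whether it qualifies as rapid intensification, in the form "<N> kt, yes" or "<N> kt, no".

V₁: ΔP = 70, V ≈ 6.24 × 70^0.639 ≈ 94.23 kt.
V₂: ΔP = 122, V ≈ 6.24 × 122^0.639 ≈ 134.39 kt.
ΔV over 36 h = 40.16 kt → 24 h equivalent = 40.16 × 24/36 ≈ 26.77 kt.
27 kt < 30 kt ⇒ not rapid intensification.

27 kt, no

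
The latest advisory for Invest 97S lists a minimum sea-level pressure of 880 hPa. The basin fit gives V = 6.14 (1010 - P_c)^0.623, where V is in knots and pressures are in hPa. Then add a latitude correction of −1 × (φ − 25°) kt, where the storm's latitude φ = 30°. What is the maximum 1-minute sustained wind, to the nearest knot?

ΔP = 1010 − 880 = 130 hPa.
130^0.623 ≈ 20.749.
V ≈ 6.14 × 20.749 ≈ 127.4 kt.
Latitude correction: −1 × (30 − 25) = -5 kt.
Corrected V ≈ 122.4 kt → 122 kt.

122 kt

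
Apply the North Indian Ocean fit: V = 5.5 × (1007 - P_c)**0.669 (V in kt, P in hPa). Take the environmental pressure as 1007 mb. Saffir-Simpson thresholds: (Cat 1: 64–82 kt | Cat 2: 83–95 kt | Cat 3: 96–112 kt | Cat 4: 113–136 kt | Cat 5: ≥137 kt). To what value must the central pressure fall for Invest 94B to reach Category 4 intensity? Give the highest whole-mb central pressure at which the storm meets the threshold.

Category 4 begins at V = 113 kt.
Required ΔP = (113/5.5)^(1/0.669) = 20.545^1.495 ≈ 91.67 mb.
P_c ≤ 1007 − 91.67 = 915.33, so the highest integer P_c is 915 mb.

915 mb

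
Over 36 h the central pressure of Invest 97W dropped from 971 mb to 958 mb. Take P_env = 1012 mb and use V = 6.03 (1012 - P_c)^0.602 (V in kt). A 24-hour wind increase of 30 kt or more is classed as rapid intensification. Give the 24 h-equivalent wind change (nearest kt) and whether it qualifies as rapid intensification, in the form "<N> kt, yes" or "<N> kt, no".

V₁: ΔP = 41, V ≈ 6.03 × 41^0.602 ≈ 56.39 kt.
V₂: ΔP = 54, V ≈ 6.03 × 54^0.602 ≈ 66.56 kt.
ΔV over 36 h = 10.17 kt → 24 h equivalent = 10.17 × 24/36 ≈ 6.78 kt.
7 kt < 30 kt ⇒ not rapid intensification.

7 kt, no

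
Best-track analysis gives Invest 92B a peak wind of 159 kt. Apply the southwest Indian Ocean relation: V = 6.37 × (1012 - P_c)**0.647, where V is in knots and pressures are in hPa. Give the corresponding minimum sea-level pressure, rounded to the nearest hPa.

ΔP = (V / 6.37)^(1/0.647) = (159/6.37)^1.546.
159/6.37 = 24.961; 24.961^1.546 ≈ 144.41 hPa.
P_c = 1012 − 144.41 = 867.59 ≈ 868 hPa.

868 hPa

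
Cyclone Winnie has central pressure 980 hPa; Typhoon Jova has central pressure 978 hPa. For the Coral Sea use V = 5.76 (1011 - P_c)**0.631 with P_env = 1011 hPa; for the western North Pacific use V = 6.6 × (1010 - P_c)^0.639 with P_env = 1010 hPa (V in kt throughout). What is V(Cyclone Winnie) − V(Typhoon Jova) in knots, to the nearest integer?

-10 kt

Cyclone Winnie: ΔP = 31; V ≈ 5.76 × 31^0.631 ≈ 50.29 kt.
Typhoon Jova: ΔP = 32; V ≈ 6.6 × 32^0.639 ≈ 60.44 kt.
Difference ≈ 50.29 − 60.44 = -10.15 → -10 kt.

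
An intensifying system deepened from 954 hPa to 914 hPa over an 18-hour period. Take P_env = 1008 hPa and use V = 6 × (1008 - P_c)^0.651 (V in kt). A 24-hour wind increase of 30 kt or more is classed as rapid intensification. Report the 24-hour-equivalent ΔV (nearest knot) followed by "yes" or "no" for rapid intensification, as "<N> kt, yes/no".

47 kt, yes

V₁: ΔP = 54, V ≈ 6 × 54^0.651 ≈ 80.53 kt.
V₂: ΔP = 94, V ≈ 6 × 94^0.651 ≈ 115.52 kt.
ΔV over 18 h = 34.99 kt → 24 h equivalent = 34.99 × 24/18 ≈ 46.65 kt.
47 kt ≥ 30 kt ⇒ rapid intensification.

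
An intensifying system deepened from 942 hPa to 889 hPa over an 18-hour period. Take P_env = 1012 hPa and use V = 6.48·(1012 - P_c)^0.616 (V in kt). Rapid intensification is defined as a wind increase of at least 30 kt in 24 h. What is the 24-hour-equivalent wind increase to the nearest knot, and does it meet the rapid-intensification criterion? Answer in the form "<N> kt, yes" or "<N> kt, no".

V₁: ΔP = 70, V ≈ 6.48 × 70^0.616 ≈ 88.75 kt.
V₂: ΔP = 123, V ≈ 6.48 × 123^0.616 ≈ 125.59 kt.
ΔV over 18 h = 36.84 kt → 24 h equivalent = 36.84 × 24/18 ≈ 49.12 kt.
49 kt ≥ 30 kt ⇒ rapid intensification.

49 kt, yes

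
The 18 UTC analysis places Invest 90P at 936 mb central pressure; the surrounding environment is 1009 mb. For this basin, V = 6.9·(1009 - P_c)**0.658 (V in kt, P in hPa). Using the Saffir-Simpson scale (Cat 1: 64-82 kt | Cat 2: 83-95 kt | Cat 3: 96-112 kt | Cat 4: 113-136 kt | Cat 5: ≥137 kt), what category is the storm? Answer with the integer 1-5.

ΔP = 1009 − 936 = 73 mb.
V ≈ 6.9 × 73^0.658 = 6.9 × 16.83 ≈ 116 kt.
116 kt falls in the Category 4 band.

4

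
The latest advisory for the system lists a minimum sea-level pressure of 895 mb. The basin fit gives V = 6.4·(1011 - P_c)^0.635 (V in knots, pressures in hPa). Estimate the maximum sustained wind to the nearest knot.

ΔP = 1011 − 895 = 116 mb.
116^0.635 ≈ 20.461.
V ≈ 6.4 × 20.461 ≈ 131.0 kt.

131 kt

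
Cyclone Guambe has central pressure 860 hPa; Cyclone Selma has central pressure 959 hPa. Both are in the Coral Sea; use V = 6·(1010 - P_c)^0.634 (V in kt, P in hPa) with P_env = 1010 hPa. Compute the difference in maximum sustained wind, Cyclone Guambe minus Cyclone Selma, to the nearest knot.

Cyclone Guambe: ΔP = 150; V ≈ 6 × 150^0.634 ≈ 143.81 kt.
Cyclone Selma: ΔP = 51; V ≈ 6 × 51^0.634 ≈ 72.57 kt.
Difference ≈ 143.81 − 72.57 = 71.24 → 71 kt.

71 kt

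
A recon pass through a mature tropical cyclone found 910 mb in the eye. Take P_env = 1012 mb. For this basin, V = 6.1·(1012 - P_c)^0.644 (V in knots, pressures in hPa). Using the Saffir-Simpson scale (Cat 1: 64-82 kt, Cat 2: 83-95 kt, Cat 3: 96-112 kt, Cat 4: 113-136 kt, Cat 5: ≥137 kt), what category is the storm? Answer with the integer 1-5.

4

ΔP = 1012 − 910 = 102 mb.
V ≈ 6.1 × 102^0.644 = 6.1 × 19.66 ≈ 120 kt.
120 kt falls in the Category 4 band.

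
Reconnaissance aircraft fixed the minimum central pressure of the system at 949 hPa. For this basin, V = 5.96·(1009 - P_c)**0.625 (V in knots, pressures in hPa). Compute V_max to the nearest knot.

77 kt

ΔP = 1009 − 949 = 60 hPa.
60^0.625 ≈ 12.922.
V ≈ 5.96 × 12.922 ≈ 77.0 kt.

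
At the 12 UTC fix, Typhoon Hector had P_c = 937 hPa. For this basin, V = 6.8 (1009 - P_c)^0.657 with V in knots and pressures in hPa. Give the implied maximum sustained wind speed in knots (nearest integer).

ΔP = 1009 − 937 = 72 hPa.
72^0.657 ≈ 16.606.
V ≈ 6.8 × 16.606 ≈ 112.9 kt.

113 kt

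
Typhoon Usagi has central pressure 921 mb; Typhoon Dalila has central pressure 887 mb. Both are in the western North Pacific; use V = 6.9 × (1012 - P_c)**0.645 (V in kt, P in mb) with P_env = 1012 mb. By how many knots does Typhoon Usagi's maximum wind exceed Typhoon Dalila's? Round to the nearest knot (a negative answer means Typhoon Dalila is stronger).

Typhoon Usagi: ΔP = 91; V ≈ 6.9 × 91^0.645 ≈ 126.60 kt.
Typhoon Dalila: ΔP = 125; V ≈ 6.9 × 125^0.645 ≈ 155.37 kt.
Difference ≈ 126.60 − 155.37 = -28.77 → -29 kt.

-29 kt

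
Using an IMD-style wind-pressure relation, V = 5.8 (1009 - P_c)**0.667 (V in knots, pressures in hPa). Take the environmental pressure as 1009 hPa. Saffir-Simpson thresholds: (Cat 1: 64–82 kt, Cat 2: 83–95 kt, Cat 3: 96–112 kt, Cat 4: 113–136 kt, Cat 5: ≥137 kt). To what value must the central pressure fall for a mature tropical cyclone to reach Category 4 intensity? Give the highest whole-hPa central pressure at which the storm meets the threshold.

Category 4 begins at V = 113 kt.
Required ΔP = (113/5.8)^(1/0.667) = 19.483^1.499 ≈ 85.80 hPa.
P_c ≤ 1009 − 85.80 = 923.20, so the highest integer P_c is 923 hPa.

923 hPa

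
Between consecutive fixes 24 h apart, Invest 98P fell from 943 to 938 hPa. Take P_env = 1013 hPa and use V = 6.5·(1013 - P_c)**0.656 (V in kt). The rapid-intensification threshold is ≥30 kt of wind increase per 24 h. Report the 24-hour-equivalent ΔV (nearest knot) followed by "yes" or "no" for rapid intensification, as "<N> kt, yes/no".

5 kt, no

V₁: ΔP = 70, V ≈ 6.5 × 70^0.656 ≈ 105.51 kt.
V₂: ΔP = 75, V ≈ 6.5 × 75^0.656 ≈ 110.40 kt.
ΔV over 24 h = 4.89 kt → 24 h equivalent = 4.89 × 24/24 ≈ 4.89 kt.
5 kt < 30 kt ⇒ not rapid intensification.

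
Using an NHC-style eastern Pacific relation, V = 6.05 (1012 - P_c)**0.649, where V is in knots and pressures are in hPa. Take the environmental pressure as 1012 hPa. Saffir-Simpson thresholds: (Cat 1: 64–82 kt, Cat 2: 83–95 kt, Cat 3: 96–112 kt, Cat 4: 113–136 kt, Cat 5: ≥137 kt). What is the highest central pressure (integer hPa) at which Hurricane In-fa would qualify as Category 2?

955 hPa

Category 2 begins at V = 83 kt.
Required ΔP = (83/6.05)^(1/0.649) = 13.719^1.541 ≈ 56.55 hPa.
P_c ≤ 1012 − 56.55 = 955.45, so the highest integer P_c is 955 hPa.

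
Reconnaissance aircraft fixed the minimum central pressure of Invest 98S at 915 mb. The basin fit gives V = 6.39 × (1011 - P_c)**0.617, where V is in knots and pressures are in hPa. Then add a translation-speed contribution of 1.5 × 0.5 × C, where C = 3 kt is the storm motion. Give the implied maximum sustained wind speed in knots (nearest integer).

ΔP = 1011 − 915 = 96 mb.
96^0.617 ≈ 16.713.
V ≈ 6.39 × 16.713 ≈ 106.8 kt.
Translation term: 1.5 × 0.5 × 3 = 2.25 kt.
Corrected V ≈ 109.05 kt → 109 kt.

109 kt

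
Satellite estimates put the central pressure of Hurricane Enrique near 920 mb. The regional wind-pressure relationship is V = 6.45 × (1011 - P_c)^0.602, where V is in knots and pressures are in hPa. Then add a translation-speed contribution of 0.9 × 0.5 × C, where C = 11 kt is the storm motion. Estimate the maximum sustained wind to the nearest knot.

102 kt

ΔP = 1011 − 920 = 91 mb.
91^0.602 ≈ 15.113.
V ≈ 6.45 × 15.113 ≈ 97.5 kt.
Translation term: 0.9 × 0.5 × 11 = 4.95 kt.
Corrected V ≈ 102.45 kt → 102 kt.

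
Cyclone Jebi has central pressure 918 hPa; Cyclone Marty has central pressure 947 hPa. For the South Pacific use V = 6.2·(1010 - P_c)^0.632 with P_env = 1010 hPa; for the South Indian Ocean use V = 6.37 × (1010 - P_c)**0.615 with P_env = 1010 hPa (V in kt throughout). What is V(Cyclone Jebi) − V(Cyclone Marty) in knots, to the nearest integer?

Cyclone Jebi: ΔP = 92; V ≈ 6.2 × 92^0.632 ≈ 108.02 kt.
Cyclone Marty: ΔP = 63; V ≈ 6.37 × 63^0.615 ≈ 81.42 kt.
Difference ≈ 108.02 − 81.42 = 26.60 → 27 kt.

27 kt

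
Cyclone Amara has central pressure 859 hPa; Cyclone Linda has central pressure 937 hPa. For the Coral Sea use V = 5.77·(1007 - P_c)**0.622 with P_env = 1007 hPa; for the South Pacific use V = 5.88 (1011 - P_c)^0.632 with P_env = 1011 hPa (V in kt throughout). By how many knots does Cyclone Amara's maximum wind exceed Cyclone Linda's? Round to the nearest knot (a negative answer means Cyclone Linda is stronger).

40 kt

Cyclone Amara: ΔP = 148; V ≈ 5.77 × 148^0.622 ≈ 129.15 kt.
Cyclone Linda: ΔP = 74; V ≈ 5.88 × 74^0.632 ≈ 89.28 kt.
Difference ≈ 129.15 − 89.28 = 39.87 → 40 kt.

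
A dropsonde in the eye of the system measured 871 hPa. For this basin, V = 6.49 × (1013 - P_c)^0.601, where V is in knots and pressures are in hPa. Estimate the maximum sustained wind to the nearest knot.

ΔP = 1013 − 871 = 142 hPa.
142^0.601 ≈ 19.657.
V ≈ 6.49 × 19.657 ≈ 127.6 kt.

128 kt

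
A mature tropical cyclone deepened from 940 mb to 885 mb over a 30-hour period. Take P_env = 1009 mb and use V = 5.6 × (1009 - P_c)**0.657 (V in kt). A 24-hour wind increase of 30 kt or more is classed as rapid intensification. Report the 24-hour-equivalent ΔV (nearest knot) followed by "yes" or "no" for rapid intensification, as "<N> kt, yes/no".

34 kt, yes

V₁: ΔP = 69, V ≈ 5.6 × 69^0.657 ≈ 90.43 kt.
V₂: ΔP = 124, V ≈ 5.6 × 124^0.657 ≈ 132.91 kt.
ΔV over 30 h = 42.48 kt → 24 h equivalent = 42.48 × 24/30 ≈ 33.98 kt.
34 kt ≥ 30 kt ⇒ rapid intensification.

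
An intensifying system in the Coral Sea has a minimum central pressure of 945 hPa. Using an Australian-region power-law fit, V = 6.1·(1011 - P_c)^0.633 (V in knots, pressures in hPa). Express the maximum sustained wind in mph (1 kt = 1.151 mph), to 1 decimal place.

99.6 mph

ΔP = 1011 − 945 = 66 hPa.
V ≈ 6.1 × 66^0.633 = 6.1 × 14.183 ≈ 86.517 kt.
86.517 × 1.151 ≈ 99.58 mph → 99.6 mph.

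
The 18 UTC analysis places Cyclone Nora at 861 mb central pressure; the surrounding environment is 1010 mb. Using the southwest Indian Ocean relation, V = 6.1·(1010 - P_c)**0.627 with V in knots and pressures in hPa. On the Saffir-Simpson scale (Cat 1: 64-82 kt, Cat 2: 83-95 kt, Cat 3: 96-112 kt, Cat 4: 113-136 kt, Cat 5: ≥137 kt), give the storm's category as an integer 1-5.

ΔP = 1010 − 861 = 149 mb.
V ≈ 6.1 × 149^0.627 = 6.1 × 23.05 ≈ 141 kt.
141 kt falls in the Category 5 band.

5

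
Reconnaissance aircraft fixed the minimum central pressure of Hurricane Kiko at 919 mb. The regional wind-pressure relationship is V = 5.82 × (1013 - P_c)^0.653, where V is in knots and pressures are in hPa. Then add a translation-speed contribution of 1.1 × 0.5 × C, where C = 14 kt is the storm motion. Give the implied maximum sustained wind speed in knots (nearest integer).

ΔP = 1013 − 919 = 94 mb.
94^0.653 ≈ 19.429.
V ≈ 5.82 × 19.429 ≈ 113.1 kt.
Translation term: 1.1 × 0.5 × 14 = 7.7 kt.
Corrected V ≈ 120.8 kt → 121 kt.

121 kt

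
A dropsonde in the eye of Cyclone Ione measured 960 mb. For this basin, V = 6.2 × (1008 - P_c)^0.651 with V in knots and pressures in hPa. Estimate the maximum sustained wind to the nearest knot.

77 kt

ΔP = 1008 − 960 = 48 mb.
48^0.651 ≈ 12.430.
V ≈ 6.2 × 12.430 ≈ 77.1 kt.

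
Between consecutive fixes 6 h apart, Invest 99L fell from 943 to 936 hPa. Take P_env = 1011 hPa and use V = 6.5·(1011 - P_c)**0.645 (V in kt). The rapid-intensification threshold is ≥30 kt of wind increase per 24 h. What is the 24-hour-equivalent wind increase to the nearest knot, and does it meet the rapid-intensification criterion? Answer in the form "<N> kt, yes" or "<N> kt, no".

V₁: ΔP = 68, V ≈ 6.5 × 68^0.645 ≈ 98.83 kt.
V₂: ΔP = 75, V ≈ 6.5 × 75^0.645 ≈ 105.28 kt.
ΔV over 6 h = 6.45 kt → 24 h equivalent = 6.45 × 24/6 ≈ 25.80 kt.
26 kt < 30 kt ⇒ not rapid intensification.

26 kt, no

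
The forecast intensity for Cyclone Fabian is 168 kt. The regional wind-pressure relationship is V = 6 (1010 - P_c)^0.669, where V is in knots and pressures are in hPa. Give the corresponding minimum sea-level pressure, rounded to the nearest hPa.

864 hPa

ΔP = (V / 6)^(1/0.669) = (168/6)^1.495.
168/6 = 28.000; 28.000^1.495 ≈ 145.60 hPa.
P_c = 1010 − 145.60 = 864.40 ≈ 864 hPa.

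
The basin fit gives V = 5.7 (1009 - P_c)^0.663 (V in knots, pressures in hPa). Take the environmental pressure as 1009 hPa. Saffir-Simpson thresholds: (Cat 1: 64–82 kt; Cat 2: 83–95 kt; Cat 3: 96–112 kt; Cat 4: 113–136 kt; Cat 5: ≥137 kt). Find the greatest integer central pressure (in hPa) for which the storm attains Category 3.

Category 3 begins at V = 96 kt.
Required ΔP = (96/5.7)^(1/0.663) = 16.842^1.508 ≈ 70.76 hPa.
P_c ≤ 1009 − 70.76 = 938.24, so the highest integer P_c is 938 hPa.

938 hPa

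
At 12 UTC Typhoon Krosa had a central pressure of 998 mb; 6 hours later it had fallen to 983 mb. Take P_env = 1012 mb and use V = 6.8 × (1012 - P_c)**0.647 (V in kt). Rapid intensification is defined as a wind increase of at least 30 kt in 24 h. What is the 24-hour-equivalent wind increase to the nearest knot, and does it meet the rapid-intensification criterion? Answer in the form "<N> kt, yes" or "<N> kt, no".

90 kt, yes

V₁: ΔP = 14, V ≈ 6.8 × 14^0.647 ≈ 37.50 kt.
V₂: ΔP = 29, V ≈ 6.8 × 29^0.647 ≈ 60.07 kt.
ΔV over 6 h = 22.57 kt → 24 h equivalent = 22.57 × 24/6 ≈ 90.28 kt.
90 kt ≥ 30 kt ⇒ rapid intensification.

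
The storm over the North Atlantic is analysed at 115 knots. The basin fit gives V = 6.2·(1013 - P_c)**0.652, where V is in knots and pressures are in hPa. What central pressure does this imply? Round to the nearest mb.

925 mb

ΔP = (V / 6.2)^(1/0.652) = (115/6.2)^1.534.
115/6.2 = 18.548; 18.548^1.534 ≈ 88.16 mb.
P_c = 1013 − 88.16 = 924.84 ≈ 925 mb.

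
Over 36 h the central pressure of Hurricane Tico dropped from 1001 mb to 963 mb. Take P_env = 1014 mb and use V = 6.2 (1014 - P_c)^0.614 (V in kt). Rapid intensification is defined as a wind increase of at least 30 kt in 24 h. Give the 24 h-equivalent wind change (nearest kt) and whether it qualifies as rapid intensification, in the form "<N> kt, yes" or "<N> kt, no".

26 kt, no

V₁: ΔP = 13, V ≈ 6.2 × 13^0.614 ≈ 29.95 kt.
V₂: ΔP = 51, V ≈ 6.2 × 51^0.614 ≈ 69.32 kt.
ΔV over 36 h = 39.37 kt → 24 h equivalent = 39.37 × 24/36 ≈ 26.25 kt.
26 kt < 30 kt ⇒ not rapid intensification.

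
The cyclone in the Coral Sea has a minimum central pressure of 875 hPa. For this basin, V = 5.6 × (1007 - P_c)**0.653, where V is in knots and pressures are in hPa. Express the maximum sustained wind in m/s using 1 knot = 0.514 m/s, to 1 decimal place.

ΔP = 1007 − 875 = 132 hPa.
V ≈ 5.6 × 132^0.653 = 5.6 × 24.251 ≈ 135.807 kt.
135.807 × 0.514 ≈ 69.80 m/s → 69.8 m/s.

69.8 m/s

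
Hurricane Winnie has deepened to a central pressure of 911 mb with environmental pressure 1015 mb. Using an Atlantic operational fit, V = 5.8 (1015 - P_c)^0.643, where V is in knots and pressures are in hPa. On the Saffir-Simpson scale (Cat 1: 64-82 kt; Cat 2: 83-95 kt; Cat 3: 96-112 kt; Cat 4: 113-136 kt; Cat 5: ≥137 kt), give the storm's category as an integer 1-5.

4

ΔP = 1015 − 911 = 104 mb.
V ≈ 5.8 × 104^0.643 = 5.8 × 19.81 ≈ 115 kt.
115 kt falls in the Category 4 band.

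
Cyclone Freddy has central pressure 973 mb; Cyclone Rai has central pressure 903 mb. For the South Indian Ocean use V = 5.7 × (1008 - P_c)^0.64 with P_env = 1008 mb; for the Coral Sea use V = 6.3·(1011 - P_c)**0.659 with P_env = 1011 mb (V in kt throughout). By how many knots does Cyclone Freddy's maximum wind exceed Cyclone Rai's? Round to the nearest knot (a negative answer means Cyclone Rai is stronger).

-82 kt

Cyclone Freddy: ΔP = 35; V ≈ 5.7 × 35^0.64 ≈ 55.47 kt.
Cyclone Rai: ΔP = 108; V ≈ 6.3 × 108^0.659 ≈ 137.84 kt.
Difference ≈ 55.47 − 137.84 = -82.37 → -82 kt.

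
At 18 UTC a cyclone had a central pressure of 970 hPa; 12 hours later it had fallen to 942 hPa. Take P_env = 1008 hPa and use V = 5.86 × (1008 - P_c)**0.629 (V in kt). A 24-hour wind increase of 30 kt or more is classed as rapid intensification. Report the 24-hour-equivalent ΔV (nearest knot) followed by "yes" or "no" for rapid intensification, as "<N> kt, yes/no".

48 kt, yes

V₁: ΔP = 38, V ≈ 5.86 × 38^0.629 ≈ 57.75 kt.
V₂: ΔP = 66, V ≈ 5.86 × 66^0.629 ≈ 81.73 kt.
ΔV over 12 h = 23.98 kt → 24 h equivalent = 23.98 × 24/12 ≈ 47.96 kt.
48 kt ≥ 30 kt ⇒ rapid intensification.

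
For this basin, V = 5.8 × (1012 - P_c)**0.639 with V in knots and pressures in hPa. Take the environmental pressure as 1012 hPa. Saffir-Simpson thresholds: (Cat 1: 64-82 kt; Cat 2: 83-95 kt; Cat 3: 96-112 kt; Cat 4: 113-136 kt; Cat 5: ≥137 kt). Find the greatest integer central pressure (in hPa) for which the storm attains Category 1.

Category 1 begins at V = 64 kt.
Required ΔP = (64/5.8)^(1/0.639) = 11.034^1.565 ≈ 42.84 hPa.
P_c ≤ 1012 − 42.84 = 969.16, so the highest integer P_c is 969 hPa.

969 hPa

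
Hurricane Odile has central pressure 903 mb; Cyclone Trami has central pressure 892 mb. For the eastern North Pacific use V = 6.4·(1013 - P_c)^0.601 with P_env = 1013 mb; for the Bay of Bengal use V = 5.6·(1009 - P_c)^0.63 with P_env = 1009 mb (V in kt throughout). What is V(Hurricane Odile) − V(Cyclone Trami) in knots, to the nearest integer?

-5 kt

Hurricane Odile: ΔP = 110; V ≈ 6.4 × 110^0.601 ≈ 107.91 kt.
Cyclone Trami: ΔP = 117; V ≈ 5.6 × 117^0.63 ≈ 112.50 kt.
Difference ≈ 107.91 − 112.50 = -4.59 → -5 kt.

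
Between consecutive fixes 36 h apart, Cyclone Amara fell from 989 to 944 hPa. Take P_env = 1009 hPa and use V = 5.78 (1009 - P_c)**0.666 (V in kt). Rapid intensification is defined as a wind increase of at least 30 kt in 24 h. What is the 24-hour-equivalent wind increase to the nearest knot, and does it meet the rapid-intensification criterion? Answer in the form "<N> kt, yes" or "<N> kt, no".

V₁: ΔP = 20, V ≈ 5.78 × 20^0.666 ≈ 42.50 kt.
V₂: ΔP = 65, V ≈ 5.78 × 65^0.666 ≈ 93.18 kt.
ΔV over 36 h = 50.68 kt → 24 h equivalent = 50.68 × 24/36 ≈ 33.79 kt.
34 kt ≥ 30 kt ⇒ rapid intensification.

34 kt, yes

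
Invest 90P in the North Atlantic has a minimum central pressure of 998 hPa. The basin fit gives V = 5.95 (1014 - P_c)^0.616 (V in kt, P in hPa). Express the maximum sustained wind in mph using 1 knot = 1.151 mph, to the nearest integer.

38 mph

ΔP = 1014 − 998 = 16 hPa.
V ≈ 5.95 × 16^0.616 = 5.95 × 5.517 ≈ 32.829 kt.
32.829 × 1.151 ≈ 37.79 mph → 38 mph.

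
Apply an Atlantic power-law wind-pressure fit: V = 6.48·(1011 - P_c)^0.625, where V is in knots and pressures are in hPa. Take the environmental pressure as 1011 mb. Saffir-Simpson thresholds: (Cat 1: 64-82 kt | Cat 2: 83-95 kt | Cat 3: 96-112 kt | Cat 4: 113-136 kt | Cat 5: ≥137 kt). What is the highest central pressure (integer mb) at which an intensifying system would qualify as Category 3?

Category 3 begins at V = 96 kt.
Required ΔP = (96/6.48)^(1/0.625) = 14.815^1.600 ≈ 74.66 mb.
P_c ≤ 1011 − 74.66 = 936.34, so the highest integer P_c is 936 mb.

936 mb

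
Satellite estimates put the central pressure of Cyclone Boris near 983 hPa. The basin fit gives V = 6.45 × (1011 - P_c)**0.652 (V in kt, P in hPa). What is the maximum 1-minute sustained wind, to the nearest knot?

57 kt

ΔP = 1011 − 983 = 28 hPa.
28^0.652 ≈ 8.781.
V ≈ 6.45 × 8.781 ≈ 56.6 kt.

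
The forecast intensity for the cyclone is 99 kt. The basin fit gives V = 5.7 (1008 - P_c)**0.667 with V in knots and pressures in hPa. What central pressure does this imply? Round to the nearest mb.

ΔP = (V / 5.7)^(1/0.667) = (99/5.7)^1.499.
99/5.7 = 17.368; 17.368^1.499 ≈ 72.23 mb.
P_c = 1008 − 72.23 = 935.77 ≈ 936 mb.

936 mb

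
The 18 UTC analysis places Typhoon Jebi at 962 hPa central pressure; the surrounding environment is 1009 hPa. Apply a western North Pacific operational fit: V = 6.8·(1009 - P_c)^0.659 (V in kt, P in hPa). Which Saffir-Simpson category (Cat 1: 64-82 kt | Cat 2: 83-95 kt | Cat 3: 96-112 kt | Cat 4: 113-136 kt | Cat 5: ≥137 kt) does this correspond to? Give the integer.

ΔP = 1009 − 962 = 47 hPa.
V ≈ 6.8 × 47^0.659 = 6.8 × 12.64 ≈ 86 kt.
86 kt falls in the Category 2 band.

2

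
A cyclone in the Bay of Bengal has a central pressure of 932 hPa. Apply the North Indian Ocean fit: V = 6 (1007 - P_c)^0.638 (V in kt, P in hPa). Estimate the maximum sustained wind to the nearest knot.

ΔP = 1007 − 932 = 75 hPa.
75^0.638 ≈ 15.714.
V ≈ 6 × 15.714 ≈ 94.3 kt.

94 kt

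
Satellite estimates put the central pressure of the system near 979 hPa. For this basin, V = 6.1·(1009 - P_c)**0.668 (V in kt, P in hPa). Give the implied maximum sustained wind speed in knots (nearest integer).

ΔP = 1009 − 979 = 30 hPa.
30^0.668 ≈ 9.699.
V ≈ 6.1 × 9.699 ≈ 59.2 kt.

59 kt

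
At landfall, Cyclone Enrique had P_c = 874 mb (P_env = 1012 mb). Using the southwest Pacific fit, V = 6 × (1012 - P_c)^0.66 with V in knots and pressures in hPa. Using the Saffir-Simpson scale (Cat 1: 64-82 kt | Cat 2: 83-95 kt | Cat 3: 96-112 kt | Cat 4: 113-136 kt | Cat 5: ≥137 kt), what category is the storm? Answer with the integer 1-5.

ΔP = 1012 − 874 = 138 mb.
V ≈ 6 × 138^0.66 = 6 × 25.84 ≈ 155 kt.
155 kt falls in the Category 5 band.

5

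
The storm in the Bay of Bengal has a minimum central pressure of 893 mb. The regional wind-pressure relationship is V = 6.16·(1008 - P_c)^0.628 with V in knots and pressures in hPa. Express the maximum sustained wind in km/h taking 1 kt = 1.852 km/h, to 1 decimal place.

ΔP = 1008 − 893 = 115 mb.
V ≈ 6.16 × 115^0.628 = 6.16 × 19.684 ≈ 121.255 kt.
121.255 × 1.852 ≈ 224.56 km/h → 224.6 km/h.

224.6 km/h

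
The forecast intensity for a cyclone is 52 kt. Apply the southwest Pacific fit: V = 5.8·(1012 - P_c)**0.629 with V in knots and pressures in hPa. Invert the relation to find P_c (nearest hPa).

ΔP = (V / 5.8)^(1/0.629) = (52/5.8)^1.590.
52/5.8 = 8.966; 8.966^1.590 ≈ 32.69 hPa.
P_c = 1012 − 32.69 = 979.31 ≈ 979 hPa.

979 hPa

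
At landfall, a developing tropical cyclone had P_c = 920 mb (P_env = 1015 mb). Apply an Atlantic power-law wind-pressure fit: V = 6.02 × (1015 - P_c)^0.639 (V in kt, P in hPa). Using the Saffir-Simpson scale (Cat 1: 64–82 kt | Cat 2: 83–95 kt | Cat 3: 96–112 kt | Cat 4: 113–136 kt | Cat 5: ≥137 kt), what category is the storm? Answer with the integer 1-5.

3

ΔP = 1015 − 920 = 95 mb.
V ≈ 6.02 × 95^0.639 = 6.02 × 18.36 ≈ 110 kt.
110 kt falls in the Category 3 band.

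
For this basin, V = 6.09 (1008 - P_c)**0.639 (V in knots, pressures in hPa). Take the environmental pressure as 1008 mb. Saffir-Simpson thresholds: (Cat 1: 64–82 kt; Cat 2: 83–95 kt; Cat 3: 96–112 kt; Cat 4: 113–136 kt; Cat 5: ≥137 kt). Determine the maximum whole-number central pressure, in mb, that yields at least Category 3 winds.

Category 3 begins at V = 96 kt.
Required ΔP = (96/6.09)^(1/0.639) = 15.764^1.565 ≈ 74.86 mb.
P_c ≤ 1008 − 74.86 = 933.14, so the highest integer P_c is 933 mb.

933 mb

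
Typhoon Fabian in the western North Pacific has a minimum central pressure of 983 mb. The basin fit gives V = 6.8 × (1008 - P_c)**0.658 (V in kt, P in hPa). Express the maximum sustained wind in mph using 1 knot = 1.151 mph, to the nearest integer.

ΔP = 1008 − 983 = 25 mb.
V ≈ 6.8 × 25^0.658 = 6.8 × 8.315 ≈ 56.540 kt.
56.540 × 1.151 ≈ 65.08 mph → 65 mph.

65 mph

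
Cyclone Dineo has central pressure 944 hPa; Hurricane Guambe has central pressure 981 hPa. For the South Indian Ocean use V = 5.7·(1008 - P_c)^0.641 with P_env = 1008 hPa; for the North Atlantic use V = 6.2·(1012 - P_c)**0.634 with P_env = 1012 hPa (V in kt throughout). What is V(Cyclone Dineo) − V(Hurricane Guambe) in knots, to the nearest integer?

Cyclone Dineo: ΔP = 64; V ≈ 5.7 × 64^0.641 ≈ 81.97 kt.
Hurricane Guambe: ΔP = 31; V ≈ 6.2 × 31^0.634 ≈ 54.69 kt.
Difference ≈ 81.97 − 54.69 = 27.28 → 27 kt.

27 kt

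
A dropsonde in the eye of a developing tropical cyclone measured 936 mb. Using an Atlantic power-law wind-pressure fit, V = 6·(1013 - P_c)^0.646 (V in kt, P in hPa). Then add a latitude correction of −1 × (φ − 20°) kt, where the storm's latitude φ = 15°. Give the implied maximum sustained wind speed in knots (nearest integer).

104 kt

ΔP = 1013 − 936 = 77 mb.
77^0.646 ≈ 16.545.
V ≈ 6 × 16.545 ≈ 99.3 kt.
Latitude correction: −1 × (15 − 20) = 5 kt.
Corrected V ≈ 104.3 kt → 104 kt.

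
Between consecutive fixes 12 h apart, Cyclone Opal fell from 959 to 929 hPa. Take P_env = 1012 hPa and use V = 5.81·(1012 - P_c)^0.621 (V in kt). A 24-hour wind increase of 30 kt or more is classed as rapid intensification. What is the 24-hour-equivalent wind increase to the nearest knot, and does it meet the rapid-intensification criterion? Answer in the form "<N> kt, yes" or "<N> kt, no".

44 kt, yes

V₁: ΔP = 53, V ≈ 5.81 × 53^0.621 ≈ 68.38 kt.
V₂: ΔP = 83, V ≈ 5.81 × 83^0.621 ≈ 90.35 kt.
ΔV over 12 h = 21.97 kt → 24 h equivalent = 21.97 × 24/12 ≈ 43.94 kt.
44 kt ≥ 30 kt ⇒ rapid intensification.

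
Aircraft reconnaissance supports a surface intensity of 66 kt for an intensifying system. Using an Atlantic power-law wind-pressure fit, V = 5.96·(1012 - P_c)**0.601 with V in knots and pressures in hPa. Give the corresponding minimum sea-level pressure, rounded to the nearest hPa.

957 hPa

ΔP = (V / 5.96)^(1/0.601) = (66/5.96)^1.664.
66/5.96 = 11.074; 11.074^1.664 ≈ 54.65 hPa.
P_c = 1012 − 54.65 = 957.35 ≈ 957 hPa.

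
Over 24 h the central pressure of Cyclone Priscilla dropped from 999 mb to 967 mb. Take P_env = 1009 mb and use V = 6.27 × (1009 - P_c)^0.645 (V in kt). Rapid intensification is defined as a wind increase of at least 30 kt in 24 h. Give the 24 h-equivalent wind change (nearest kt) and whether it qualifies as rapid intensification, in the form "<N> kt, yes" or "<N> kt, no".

42 kt, yes

V₁: ΔP = 10, V ≈ 6.27 × 10^0.645 ≈ 27.69 kt.
V₂: ΔP = 42, V ≈ 6.27 × 42^0.645 ≈ 69.87 kt.
ΔV over 24 h = 42.18 kt → 24 h equivalent = 42.18 × 24/24 ≈ 42.18 kt.
42 kt ≥ 30 kt ⇒ rapid intensification.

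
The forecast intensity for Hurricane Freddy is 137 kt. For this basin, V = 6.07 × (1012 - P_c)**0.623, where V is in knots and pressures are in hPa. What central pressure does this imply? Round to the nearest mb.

863 mb

ΔP = (V / 6.07)^(1/0.623) = (137/6.07)^1.605.
137/6.07 = 22.570; 22.570^1.605 ≈ 148.80 mb.
P_c = 1012 − 148.80 = 863.20 ≈ 863 mb.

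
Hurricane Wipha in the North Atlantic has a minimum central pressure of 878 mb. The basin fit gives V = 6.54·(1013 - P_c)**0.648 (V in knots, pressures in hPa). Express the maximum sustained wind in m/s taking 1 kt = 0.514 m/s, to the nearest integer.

81 m/s

ΔP = 1013 − 878 = 135 mb.
V ≈ 6.54 × 135^0.648 = 6.54 × 24.014 ≈ 157.049 kt.
157.049 × 0.514 ≈ 80.72 m/s → 81 m/s.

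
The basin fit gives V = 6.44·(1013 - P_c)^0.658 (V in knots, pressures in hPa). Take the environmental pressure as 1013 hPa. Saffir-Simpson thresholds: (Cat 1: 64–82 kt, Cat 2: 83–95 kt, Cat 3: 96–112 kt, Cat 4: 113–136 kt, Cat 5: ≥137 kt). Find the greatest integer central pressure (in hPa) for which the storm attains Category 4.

935 hPa

Category 4 begins at V = 113 kt.
Required ΔP = (113/6.44)^(1/0.658) = 17.547^1.520 ≈ 77.78 hPa.
P_c ≤ 1013 − 77.78 = 935.22, so the highest integer P_c is 935 hPa.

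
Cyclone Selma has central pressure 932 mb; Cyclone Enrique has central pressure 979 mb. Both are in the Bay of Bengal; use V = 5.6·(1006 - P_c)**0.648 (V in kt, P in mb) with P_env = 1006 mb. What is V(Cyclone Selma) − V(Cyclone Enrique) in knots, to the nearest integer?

Cyclone Selma: ΔP = 74; V ≈ 5.6 × 74^0.648 ≈ 91.09 kt.
Cyclone Enrique: ΔP = 27; V ≈ 5.6 × 27^0.648 ≈ 47.39 kt.
Difference ≈ 91.09 − 47.39 = 43.70 → 44 kt.

44 kt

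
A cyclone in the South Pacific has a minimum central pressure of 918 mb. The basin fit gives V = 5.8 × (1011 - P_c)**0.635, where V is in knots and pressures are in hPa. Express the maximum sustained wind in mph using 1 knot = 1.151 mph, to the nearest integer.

ΔP = 1011 − 918 = 93 mb.
V ≈ 5.8 × 93^0.635 = 5.8 × 17.782 ≈ 103.137 kt.
103.137 × 1.151 ≈ 118.71 mph → 119 mph.

119 mph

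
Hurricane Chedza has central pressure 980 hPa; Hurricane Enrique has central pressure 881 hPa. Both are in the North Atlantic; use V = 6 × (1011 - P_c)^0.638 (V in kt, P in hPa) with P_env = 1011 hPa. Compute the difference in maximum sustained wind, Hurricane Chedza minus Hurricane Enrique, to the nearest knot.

-80 kt

Hurricane Chedza: ΔP = 31; V ≈ 6 × 31^0.638 ≈ 53.66 kt.
Hurricane Enrique: ΔP = 130; V ≈ 6 × 130^0.638 ≈ 133.92 kt.
Difference ≈ 53.66 − 133.92 = -80.26 → -80 kt.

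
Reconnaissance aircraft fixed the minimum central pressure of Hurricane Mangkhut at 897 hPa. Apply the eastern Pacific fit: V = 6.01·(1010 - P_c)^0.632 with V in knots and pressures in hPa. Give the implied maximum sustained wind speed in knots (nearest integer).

119 kt

ΔP = 1010 − 897 = 113 hPa.
113^0.632 ≈ 19.840.
V ≈ 6.01 × 19.840 ≈ 119.2 kt.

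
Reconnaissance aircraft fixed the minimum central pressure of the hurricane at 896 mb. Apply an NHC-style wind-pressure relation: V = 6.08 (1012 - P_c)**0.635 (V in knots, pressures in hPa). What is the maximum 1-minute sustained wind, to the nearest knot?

124 kt

ΔP = 1012 − 896 = 116 mb.
116^0.635 ≈ 20.461.
V ≈ 6.08 × 20.461 ≈ 124.4 kt.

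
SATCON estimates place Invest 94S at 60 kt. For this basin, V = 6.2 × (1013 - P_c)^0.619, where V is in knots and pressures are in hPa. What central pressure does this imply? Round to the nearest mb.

974 mb

ΔP = (V / 6.2)^(1/0.619) = (60/6.2)^1.616.
60/6.2 = 9.677; 9.677^1.616 ≈ 39.13 mb.
P_c = 1013 − 39.13 = 973.87 ≈ 974 mb.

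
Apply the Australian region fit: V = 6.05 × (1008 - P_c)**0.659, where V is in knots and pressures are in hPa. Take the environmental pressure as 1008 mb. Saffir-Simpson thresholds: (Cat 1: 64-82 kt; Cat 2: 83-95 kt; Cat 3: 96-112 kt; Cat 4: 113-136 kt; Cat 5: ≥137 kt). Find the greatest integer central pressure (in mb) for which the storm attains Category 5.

894 mb

Category 5 begins at V = 137 kt.
Required ΔP = (137/6.05)^(1/0.659) = 22.645^1.517 ≈ 113.79 mb.
P_c ≤ 1008 − 113.79 = 894.21, so the highest integer P_c is 894 mb.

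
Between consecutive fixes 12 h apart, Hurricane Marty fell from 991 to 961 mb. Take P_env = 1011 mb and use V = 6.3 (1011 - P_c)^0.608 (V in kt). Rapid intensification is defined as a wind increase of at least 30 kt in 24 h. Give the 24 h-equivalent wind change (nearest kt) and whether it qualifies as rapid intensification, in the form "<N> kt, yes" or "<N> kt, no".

V₁: ΔP = 20, V ≈ 6.3 × 20^0.608 ≈ 38.94 kt.
V₂: ΔP = 50, V ≈ 6.3 × 50^0.608 ≈ 67.97 kt.
ΔV over 12 h = 29.03 kt → 24 h equivalent = 29.03 × 24/12 ≈ 58.06 kt.
58 kt ≥ 30 kt ⇒ rapid intensification.

58 kt, yes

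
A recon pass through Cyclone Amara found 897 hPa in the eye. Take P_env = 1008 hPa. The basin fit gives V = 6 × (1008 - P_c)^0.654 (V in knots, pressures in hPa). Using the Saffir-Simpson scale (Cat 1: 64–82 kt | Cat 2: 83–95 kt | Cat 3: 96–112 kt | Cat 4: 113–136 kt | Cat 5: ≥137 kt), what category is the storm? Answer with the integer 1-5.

4

ΔP = 1008 − 897 = 111 hPa.
V ≈ 6 × 111^0.654 = 6 × 21.76 ≈ 131 kt.
131 kt falls in the Category 4 band.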